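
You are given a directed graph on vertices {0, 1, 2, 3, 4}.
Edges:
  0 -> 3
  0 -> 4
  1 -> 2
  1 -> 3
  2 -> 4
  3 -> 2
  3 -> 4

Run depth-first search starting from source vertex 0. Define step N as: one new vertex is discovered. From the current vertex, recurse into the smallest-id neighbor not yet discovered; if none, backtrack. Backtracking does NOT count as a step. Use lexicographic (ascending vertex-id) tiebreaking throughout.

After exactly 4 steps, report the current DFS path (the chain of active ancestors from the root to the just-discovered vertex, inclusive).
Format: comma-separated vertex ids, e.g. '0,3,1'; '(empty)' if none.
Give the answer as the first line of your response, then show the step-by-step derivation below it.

0,3,2,4

step 1: discover 0; path=0; order=0
step 2: discover 3; path=0>3; order=0,3
step 3: discover 2; path=0>3>2; order=0,3,2
step 4: discover 4; path=0>3>2>4; order=0,3,2,4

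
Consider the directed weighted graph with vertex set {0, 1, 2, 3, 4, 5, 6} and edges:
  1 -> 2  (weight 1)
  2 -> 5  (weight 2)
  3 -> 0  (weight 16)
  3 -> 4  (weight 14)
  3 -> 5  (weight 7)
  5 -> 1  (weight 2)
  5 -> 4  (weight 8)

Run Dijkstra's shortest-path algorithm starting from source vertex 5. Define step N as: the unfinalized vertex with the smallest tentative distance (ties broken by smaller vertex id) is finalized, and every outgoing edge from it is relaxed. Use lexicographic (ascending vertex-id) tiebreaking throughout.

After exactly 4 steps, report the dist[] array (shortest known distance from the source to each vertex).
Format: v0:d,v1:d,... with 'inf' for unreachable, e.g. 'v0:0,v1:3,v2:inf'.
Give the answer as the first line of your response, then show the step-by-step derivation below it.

v0:inf,v1:2,v2:3,v3:inf,v4:8,v5:0,v6:inf

step 1: dist = v0:inf,v1:2,v2:inf,v3:inf,v4:8,v5:0,v6:inf
step 2: dist = v0:inf,v1:2,v2:3,v3:inf,v4:8,v5:0,v6:inf
step 3: dist = v0:inf,v1:2,v2:3,v3:inf,v4:8,v5:0,v6:inf
step 4: dist = v0:inf,v1:2,v2:3,v3:inf,v4:8,v5:0,v6:inf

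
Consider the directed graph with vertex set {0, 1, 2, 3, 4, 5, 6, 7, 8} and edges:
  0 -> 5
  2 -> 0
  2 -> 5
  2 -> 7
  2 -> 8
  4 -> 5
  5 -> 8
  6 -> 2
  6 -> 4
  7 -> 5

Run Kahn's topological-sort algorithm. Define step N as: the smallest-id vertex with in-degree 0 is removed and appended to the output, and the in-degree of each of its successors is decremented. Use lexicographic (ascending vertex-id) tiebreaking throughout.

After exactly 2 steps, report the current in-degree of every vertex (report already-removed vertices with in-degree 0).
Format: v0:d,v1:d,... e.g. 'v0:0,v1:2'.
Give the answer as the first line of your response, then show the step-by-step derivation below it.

v0:1,v1:0,v2:1,v3:0,v4:1,v5:4,v6:0,v7:1,v8:2

step 1: output 1; order=[1]; indeg=(1,0,1,0,1,4,0,1,2)
step 2: output 3; order=[1,3]; indeg=(1,0,1,0,1,4,0,1,2)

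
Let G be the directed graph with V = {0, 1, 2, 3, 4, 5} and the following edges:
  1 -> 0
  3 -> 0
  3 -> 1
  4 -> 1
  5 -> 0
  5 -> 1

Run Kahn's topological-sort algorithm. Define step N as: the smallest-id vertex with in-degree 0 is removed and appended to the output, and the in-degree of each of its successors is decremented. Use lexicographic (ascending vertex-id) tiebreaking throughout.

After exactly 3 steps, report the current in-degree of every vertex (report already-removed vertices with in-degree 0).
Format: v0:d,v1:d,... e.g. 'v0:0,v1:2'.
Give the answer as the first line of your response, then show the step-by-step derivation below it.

v0:2,v1:1,v2:0,v3:0,v4:0,v5:0

step 1: output 2; order=[2]; indeg=(3,3,0,0,0,0)
step 2: output 3; order=[2,3]; indeg=(2,2,0,0,0,0)
step 3: output 4; order=[2,3,4]; indeg=(2,1,0,0,0,0)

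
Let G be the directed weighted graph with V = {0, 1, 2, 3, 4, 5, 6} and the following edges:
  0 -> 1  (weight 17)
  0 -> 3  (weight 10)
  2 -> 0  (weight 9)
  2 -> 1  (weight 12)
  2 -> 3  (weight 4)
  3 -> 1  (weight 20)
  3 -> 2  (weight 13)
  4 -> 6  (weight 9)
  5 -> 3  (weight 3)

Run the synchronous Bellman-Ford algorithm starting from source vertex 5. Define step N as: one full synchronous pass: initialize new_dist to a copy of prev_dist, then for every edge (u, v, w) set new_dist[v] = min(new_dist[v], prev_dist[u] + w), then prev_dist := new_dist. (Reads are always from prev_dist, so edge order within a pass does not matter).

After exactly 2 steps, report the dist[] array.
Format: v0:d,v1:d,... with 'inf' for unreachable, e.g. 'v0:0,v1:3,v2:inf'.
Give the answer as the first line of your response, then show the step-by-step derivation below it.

v0:inf,v1:23,v2:16,v3:3,v4:inf,v5:0,v6:inf

step 1: dist = v0:inf,v1:inf,v2:inf,v3:3,v4:inf,v5:0,v6:inf
step 2: dist = v0:inf,v1:23,v2:16,v3:3,v4:inf,v5:0,v6:inf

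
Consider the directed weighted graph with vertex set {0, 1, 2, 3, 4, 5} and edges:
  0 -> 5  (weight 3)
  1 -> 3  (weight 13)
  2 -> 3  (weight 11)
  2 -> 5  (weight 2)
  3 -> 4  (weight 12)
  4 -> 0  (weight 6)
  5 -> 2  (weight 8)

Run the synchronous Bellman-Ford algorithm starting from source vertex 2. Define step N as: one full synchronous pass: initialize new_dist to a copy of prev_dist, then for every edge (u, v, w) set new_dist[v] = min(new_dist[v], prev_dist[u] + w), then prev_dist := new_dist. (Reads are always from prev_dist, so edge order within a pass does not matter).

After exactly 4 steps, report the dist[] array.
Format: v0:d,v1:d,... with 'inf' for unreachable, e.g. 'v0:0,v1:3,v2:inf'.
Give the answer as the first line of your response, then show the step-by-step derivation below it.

v0:29,v1:inf,v2:0,v3:11,v4:23,v5:2

step 1: dist = v0:inf,v1:inf,v2:0,v3:11,v4:inf,v5:2
step 2: dist = v0:inf,v1:inf,v2:0,v3:11,v4:23,v5:2
step 3: dist = v0:29,v1:inf,v2:0,v3:11,v4:23,v5:2
step 4: dist = v0:29,v1:inf,v2:0,v3:11,v4:23,v5:2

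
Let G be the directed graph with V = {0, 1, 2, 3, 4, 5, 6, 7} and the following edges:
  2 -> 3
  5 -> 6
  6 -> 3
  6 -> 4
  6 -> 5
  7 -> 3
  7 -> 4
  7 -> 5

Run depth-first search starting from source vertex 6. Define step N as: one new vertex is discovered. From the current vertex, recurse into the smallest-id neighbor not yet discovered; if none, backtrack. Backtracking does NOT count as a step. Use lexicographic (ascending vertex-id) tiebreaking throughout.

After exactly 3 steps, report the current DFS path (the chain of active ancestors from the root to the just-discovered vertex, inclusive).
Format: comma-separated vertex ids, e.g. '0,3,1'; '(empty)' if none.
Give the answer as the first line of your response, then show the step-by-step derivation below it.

6,4

step 1: discover 6; path=6; order=6
step 2: discover 3; path=6>3; order=6,3
step 3: discover 4; path=6>4; order=6,3,4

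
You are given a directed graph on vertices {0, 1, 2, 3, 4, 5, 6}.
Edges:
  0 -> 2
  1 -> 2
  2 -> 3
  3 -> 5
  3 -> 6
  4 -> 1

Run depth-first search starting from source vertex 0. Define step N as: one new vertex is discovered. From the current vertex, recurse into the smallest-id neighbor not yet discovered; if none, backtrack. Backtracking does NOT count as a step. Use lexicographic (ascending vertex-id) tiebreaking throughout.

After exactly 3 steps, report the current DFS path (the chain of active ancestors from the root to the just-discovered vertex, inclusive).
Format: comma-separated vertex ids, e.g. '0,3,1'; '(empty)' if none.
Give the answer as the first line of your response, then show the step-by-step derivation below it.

0,2,3

step 1: discover 0; path=0; order=0
step 2: discover 2; path=0>2; order=0,2
step 3: discover 3; path=0>2>3; order=0,2,3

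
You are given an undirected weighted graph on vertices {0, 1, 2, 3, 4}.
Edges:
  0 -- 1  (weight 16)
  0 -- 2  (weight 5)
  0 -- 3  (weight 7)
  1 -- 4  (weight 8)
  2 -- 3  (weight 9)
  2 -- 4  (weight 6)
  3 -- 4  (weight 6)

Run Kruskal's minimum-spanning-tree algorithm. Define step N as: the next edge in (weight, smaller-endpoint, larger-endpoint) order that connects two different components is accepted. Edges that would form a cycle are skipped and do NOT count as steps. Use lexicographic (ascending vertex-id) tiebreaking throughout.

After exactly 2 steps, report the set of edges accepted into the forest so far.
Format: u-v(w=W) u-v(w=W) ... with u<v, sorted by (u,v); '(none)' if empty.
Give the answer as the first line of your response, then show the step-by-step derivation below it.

0-2(w=5) 2-4(w=6)

step 1: add edge 0-2 (w=5); MST = {0-2(w=5)}
step 2: add edge 2-4 (w=6); MST = {0-2(w=5) 2-4(w=6)}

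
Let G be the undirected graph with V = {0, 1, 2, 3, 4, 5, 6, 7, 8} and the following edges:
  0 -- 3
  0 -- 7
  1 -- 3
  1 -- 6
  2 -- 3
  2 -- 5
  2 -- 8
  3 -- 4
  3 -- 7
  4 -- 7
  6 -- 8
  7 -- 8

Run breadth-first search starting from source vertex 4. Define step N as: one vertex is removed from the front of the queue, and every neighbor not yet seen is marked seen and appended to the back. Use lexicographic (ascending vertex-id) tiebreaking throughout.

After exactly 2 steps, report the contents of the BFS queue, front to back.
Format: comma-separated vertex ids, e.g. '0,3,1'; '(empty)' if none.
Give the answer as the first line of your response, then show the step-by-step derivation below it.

7,0,1,2

step 1: dequeue 4; queue=[3,7]; order=4
step 2: dequeue 3; queue=[7,0,1,2]; order=4,3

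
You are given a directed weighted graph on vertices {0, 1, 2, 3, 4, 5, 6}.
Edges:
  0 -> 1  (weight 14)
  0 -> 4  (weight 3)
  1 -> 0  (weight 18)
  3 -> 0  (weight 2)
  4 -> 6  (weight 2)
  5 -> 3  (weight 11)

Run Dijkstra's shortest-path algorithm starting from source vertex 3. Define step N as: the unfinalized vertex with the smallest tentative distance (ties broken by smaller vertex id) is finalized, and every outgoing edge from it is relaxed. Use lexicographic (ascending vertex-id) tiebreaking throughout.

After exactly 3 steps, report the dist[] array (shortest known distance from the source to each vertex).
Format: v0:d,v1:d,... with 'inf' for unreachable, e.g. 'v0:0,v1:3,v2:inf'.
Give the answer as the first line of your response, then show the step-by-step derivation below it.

v0:2,v1:16,v2:inf,v3:0,v4:5,v5:inf,v6:7

step 1: dist = v0:2,v1:inf,v2:inf,v3:0,v4:inf,v5:inf,v6:inf
step 2: dist = v0:2,v1:16,v2:inf,v3:0,v4:5,v5:inf,v6:inf
step 3: dist = v0:2,v1:16,v2:inf,v3:0,v4:5,v5:inf,v6:7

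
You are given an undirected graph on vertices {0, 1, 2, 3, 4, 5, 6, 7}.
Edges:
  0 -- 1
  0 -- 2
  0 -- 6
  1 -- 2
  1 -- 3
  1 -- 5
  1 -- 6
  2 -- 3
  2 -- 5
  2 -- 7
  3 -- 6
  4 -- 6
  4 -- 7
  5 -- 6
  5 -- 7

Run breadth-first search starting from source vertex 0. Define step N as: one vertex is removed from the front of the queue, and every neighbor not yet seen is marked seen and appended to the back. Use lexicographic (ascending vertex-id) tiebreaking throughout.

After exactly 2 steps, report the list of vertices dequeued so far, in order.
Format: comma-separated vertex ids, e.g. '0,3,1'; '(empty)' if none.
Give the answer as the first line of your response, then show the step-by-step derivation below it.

0,1

step 1: dequeue 0; queue=[1,2,6]; order=0
step 2: dequeue 1; queue=[2,6,3,5]; order=0,1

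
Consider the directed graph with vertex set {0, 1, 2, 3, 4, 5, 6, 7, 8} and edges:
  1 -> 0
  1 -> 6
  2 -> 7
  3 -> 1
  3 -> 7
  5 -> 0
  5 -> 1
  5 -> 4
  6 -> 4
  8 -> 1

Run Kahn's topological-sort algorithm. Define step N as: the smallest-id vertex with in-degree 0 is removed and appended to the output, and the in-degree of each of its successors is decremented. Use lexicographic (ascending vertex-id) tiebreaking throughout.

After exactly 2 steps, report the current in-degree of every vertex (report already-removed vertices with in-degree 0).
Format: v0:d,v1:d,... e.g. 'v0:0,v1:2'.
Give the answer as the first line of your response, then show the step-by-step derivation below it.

v0:2,v1:2,v2:0,v3:0,v4:2,v5:0,v6:1,v7:0,v8:0

step 1: output 2; order=[2]; indeg=(2,3,0,0,2,0,1,1,0)
step 2: output 3; order=[2,3]; indeg=(2,2,0,0,2,0,1,0,0)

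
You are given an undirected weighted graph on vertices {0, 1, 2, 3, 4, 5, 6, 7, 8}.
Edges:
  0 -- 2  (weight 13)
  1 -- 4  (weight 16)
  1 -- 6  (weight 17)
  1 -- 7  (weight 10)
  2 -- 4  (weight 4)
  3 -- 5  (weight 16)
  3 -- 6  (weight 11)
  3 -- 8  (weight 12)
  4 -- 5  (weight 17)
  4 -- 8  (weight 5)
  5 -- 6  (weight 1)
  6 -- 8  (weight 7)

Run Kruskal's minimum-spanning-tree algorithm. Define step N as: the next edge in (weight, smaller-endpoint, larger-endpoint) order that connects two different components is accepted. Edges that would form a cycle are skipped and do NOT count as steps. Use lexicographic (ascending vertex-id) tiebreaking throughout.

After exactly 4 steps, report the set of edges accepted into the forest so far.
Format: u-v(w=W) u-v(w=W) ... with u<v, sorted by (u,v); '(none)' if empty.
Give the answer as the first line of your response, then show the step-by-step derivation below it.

2-4(w=4) 4-8(w=5) 5-6(w=1) 6-8(w=7)

step 1: add edge 5-6 (w=1); MST = {5-6(w=1)}
step 2: add edge 2-4 (w=4); MST = {2-4(w=4) 5-6(w=1)}
step 3: add edge 4-8 (w=5); MST = {2-4(w=4) 4-8(w=5) 5-6(w=1)}
step 4: add edge 6-8 (w=7); MST = {2-4(w=4) 4-8(w=5) 5-6(w=1) 6-8(w=7)}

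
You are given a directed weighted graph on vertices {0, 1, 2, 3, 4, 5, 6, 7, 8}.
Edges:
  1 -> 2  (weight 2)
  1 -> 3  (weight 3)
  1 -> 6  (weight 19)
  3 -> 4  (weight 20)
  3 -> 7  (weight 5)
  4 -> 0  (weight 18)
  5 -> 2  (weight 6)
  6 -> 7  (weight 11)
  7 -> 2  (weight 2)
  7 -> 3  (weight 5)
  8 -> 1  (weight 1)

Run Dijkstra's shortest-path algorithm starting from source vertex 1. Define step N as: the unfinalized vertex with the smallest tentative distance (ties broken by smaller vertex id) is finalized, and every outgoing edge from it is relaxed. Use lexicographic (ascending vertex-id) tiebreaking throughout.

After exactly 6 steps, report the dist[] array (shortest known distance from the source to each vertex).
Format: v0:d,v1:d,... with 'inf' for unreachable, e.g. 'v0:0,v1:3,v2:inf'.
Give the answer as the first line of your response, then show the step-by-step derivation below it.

v0:41,v1:0,v2:2,v3:3,v4:23,v5:inf,v6:19,v7:8,v8:inf

step 1: dist = v0:inf,v1:0,v2:2,v3:3,v4:inf,v5:inf,v6:19,v7:inf,v8:inf
step 2: dist = v0:inf,v1:0,v2:2,v3:3,v4:inf,v5:inf,v6:19,v7:inf,v8:inf
step 3: dist = v0:inf,v1:0,v2:2,v3:3,v4:23,v5:inf,v6:19,v7:8,v8:inf
step 4: dist = v0:inf,v1:0,v2:2,v3:3,v4:23,v5:inf,v6:19,v7:8,v8:inf
step 5: dist = v0:inf,v1:0,v2:2,v3:3,v4:23,v5:inf,v6:19,v7:8,v8:inf
step 6: dist = v0:41,v1:0,v2:2,v3:3,v4:23,v5:inf,v6:19,v7:8,v8:inf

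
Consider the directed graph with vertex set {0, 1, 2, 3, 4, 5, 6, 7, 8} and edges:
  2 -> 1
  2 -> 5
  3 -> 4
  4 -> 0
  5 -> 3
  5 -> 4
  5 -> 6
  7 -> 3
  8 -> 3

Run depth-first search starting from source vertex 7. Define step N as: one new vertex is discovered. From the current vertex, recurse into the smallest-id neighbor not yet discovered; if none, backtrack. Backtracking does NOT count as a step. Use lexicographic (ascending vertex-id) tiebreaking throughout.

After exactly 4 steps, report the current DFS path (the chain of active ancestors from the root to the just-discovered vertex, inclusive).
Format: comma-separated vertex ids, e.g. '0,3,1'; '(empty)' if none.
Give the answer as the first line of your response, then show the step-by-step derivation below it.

7,3,4,0

step 1: discover 7; path=7; order=7
step 2: discover 3; path=7>3; order=7,3
step 3: discover 4; path=7>3>4; order=7,3,4
step 4: discover 0; path=7>3>4>0; order=7,3,4,0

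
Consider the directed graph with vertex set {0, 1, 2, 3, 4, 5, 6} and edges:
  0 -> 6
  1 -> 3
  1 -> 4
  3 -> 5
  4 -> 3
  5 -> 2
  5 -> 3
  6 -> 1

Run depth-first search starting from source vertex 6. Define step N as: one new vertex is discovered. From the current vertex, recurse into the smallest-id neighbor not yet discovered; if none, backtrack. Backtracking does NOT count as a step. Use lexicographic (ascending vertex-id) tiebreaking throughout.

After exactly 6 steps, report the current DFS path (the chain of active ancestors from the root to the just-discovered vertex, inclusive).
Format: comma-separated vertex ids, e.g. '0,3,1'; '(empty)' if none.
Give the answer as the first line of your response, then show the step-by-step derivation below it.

6,1,4

step 1: discover 6; path=6; order=6
step 2: discover 1; path=6>1; order=6,1
step 3: discover 3; path=6>1>3; order=6,1,3
step 4: discover 5; path=6>1>3>5; order=6,1,3,5
step 5: discover 2; path=6>1>3>5>2; order=6,1,3,5,2
step 6: discover 4; path=6>1>4; order=6,1,3,5,2,4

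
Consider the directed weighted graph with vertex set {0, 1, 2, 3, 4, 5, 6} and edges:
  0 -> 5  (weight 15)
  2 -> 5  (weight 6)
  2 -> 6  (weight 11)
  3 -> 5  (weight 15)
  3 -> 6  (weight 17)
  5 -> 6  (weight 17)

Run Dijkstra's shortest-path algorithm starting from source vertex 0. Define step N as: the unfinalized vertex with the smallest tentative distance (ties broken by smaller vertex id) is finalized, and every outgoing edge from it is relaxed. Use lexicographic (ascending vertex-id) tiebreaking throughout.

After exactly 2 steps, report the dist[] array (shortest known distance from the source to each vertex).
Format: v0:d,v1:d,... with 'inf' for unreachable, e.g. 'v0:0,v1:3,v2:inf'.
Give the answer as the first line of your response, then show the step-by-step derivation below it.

v0:0,v1:inf,v2:inf,v3:inf,v4:inf,v5:15,v6:32

step 1: dist = v0:0,v1:inf,v2:inf,v3:inf,v4:inf,v5:15,v6:inf
step 2: dist = v0:0,v1:inf,v2:inf,v3:inf,v4:inf,v5:15,v6:32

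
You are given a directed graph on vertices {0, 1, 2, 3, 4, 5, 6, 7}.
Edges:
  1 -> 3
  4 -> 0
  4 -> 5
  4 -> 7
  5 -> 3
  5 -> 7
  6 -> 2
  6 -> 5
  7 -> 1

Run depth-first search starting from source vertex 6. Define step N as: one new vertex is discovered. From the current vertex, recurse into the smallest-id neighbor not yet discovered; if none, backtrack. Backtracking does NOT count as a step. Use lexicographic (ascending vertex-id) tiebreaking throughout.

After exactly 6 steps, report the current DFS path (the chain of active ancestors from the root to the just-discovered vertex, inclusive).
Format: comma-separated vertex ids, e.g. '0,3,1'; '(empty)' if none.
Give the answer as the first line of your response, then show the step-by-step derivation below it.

6,5,7,1

step 1: discover 6; path=6; order=6
step 2: discover 2; path=6>2; order=6,2
step 3: discover 5; path=6>5; order=6,2,5
step 4: discover 3; path=6>5>3; order=6,2,5,3
step 5: discover 7; path=6>5>7; order=6,2,5,3,7
step 6: discover 1; path=6>5>7>1; order=6,2,5,3,7,1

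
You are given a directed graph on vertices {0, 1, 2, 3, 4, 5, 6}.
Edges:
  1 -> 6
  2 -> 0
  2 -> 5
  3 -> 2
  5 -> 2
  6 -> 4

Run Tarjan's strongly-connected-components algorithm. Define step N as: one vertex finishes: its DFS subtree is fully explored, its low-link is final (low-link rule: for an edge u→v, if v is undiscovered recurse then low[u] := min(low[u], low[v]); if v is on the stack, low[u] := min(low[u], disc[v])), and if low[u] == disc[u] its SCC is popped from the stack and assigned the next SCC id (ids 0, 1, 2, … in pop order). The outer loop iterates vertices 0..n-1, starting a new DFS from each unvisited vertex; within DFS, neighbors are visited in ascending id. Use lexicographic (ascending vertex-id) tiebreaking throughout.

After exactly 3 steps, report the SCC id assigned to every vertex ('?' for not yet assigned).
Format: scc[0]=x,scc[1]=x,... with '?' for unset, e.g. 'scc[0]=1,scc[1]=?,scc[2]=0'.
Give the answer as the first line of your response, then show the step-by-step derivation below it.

scc[0]=0,scc[1]=?,scc[2]=?,scc[3]=?,scc[4]=1,scc[5]=?,scc[6]=2

step 1: low=(low[0]=0,low[1]=?,low[2]=?,low[3]=?,low[4]=?,low[5]=?,low[6]=?); scc=(scc[0]=0,scc[1]=?,scc[2]=?,scc[3]=?,scc[4]=?,scc[5]=?,scc[6]=?)
step 2: low=(low[0]=0,low[1]=1,low[2]=?,low[3]=?,low[4]=3,low[5]=?,low[6]=2); scc=(scc[0]=0,scc[1]=?,scc[2]=?,scc[3]=?,scc[4]=1,scc[5]=?,scc[6]=?)
step 3: low=(low[0]=0,low[1]=1,low[2]=?,low[3]=?,low[4]=3,low[5]=?,low[6]=2); scc=(scc[0]=0,scc[1]=?,scc[2]=?,scc[3]=?,scc[4]=1,scc[5]=?,scc[6]=2)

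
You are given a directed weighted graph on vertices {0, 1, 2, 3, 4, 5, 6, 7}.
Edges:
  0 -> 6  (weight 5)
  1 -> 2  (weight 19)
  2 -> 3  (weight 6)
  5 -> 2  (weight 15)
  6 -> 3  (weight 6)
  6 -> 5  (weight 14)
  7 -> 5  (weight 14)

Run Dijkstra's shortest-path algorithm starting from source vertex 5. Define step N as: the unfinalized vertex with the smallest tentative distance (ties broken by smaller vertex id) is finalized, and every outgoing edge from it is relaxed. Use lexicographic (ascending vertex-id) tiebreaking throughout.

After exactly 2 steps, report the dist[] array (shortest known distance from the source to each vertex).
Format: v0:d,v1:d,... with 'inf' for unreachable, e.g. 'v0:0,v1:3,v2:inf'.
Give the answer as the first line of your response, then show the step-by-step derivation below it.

v0:inf,v1:inf,v2:15,v3:21,v4:inf,v5:0,v6:inf,v7:inf

step 1: dist = v0:inf,v1:inf,v2:15,v3:inf,v4:inf,v5:0,v6:inf,v7:inf
step 2: dist = v0:inf,v1:inf,v2:15,v3:21,v4:inf,v5:0,v6:inf,v7:inf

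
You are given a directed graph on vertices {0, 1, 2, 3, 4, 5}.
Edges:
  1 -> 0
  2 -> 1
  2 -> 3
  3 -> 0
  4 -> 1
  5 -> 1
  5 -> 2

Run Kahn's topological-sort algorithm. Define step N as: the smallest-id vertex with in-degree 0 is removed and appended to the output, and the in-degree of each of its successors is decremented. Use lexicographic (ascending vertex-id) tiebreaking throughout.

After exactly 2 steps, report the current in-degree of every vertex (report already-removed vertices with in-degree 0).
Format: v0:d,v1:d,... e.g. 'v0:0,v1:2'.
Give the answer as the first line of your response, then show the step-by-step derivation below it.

v0:2,v1:1,v2:0,v3:1,v4:0,v5:0

step 1: output 4; order=[4]; indeg=(2,2,1,1,0,0)
step 2: output 5; order=[4,5]; indeg=(2,1,0,1,0,0)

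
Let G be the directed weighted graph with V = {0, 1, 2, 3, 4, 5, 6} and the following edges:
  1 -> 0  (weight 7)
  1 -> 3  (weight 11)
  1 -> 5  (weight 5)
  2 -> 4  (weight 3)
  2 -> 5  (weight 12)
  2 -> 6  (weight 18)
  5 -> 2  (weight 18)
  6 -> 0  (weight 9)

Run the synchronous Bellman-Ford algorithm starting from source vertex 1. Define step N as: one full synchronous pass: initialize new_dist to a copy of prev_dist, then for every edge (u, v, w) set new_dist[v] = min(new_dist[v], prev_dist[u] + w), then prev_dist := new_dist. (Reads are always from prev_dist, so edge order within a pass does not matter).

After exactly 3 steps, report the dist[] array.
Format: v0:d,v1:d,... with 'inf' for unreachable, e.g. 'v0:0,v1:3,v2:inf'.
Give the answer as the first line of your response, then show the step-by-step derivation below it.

v0:7,v1:0,v2:23,v3:11,v4:26,v5:5,v6:41

step 1: dist = v0:7,v1:0,v2:inf,v3:11,v4:inf,v5:5,v6:inf
step 2: dist = v0:7,v1:0,v2:23,v3:11,v4:inf,v5:5,v6:inf
step 3: dist = v0:7,v1:0,v2:23,v3:11,v4:26,v5:5,v6:41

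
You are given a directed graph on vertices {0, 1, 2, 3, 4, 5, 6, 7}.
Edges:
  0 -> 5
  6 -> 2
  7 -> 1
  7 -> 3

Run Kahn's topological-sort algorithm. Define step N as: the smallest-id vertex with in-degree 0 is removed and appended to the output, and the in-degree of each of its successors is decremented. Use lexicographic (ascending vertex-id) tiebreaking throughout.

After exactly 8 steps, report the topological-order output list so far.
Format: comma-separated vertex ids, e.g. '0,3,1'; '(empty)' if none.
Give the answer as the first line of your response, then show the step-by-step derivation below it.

0,4,5,6,2,7,1,3

step 1: output 0; order=[0]; indeg=(0,1,1,1,0,0,0,0)
step 2: output 4; order=[0,4]; indeg=(0,1,1,1,0,0,0,0)
step 3: output 5; order=[0,4,5]; indeg=(0,1,1,1,0,0,0,0)
step 4: output 6; order=[0,4,5,6]; indeg=(0,1,0,1,0,0,0,0)
step 5: output 2; order=[0,4,5,6,2]; indeg=(0,1,0,1,0,0,0,0)
step 6: output 7; order=[0,4,5,6,2,7]; indeg=(0,0,0,0,0,0,0,0)
step 7: output 1; order=[0,4,5,6,2,7,1]; indeg=(0,0,0,0,0,0,0,0)
step 8: output 3; order=[0,4,5,6,2,7,1,3]; indeg=(0,0,0,0,0,0,0,0)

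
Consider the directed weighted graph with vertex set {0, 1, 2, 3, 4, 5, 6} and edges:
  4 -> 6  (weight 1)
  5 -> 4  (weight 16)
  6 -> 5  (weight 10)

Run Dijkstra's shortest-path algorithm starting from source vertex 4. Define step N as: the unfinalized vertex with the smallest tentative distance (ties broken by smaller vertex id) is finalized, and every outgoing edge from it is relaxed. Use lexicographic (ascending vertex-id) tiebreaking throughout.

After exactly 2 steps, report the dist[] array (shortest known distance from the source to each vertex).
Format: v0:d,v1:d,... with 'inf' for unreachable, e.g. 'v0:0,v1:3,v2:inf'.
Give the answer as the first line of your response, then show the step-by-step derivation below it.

v0:inf,v1:inf,v2:inf,v3:inf,v4:0,v5:11,v6:1

step 1: dist = v0:inf,v1:inf,v2:inf,v3:inf,v4:0,v5:inf,v6:1
step 2: dist = v0:inf,v1:inf,v2:inf,v3:inf,v4:0,v5:11,v6:1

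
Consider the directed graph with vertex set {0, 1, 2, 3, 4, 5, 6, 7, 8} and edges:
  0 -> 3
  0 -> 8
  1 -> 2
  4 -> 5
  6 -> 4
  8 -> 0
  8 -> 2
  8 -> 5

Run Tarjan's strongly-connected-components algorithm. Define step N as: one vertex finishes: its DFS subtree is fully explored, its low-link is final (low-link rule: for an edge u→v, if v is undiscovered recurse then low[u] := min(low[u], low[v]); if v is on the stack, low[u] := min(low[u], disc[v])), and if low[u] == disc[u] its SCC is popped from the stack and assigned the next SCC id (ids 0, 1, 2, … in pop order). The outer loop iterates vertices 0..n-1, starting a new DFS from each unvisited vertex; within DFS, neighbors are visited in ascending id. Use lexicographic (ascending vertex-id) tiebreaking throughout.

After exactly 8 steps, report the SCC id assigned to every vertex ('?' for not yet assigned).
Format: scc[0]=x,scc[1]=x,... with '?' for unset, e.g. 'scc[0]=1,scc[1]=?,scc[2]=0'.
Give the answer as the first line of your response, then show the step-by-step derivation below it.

scc[0]=3,scc[1]=4,scc[2]=1,scc[3]=0,scc[4]=5,scc[5]=2,scc[6]=6,scc[7]=?,scc[8]=3

step 1: low=(low[0]=0,low[1]=?,low[2]=?,low[3]=1,low[4]=?,low[5]=?,low[6]=?,low[7]=?,low[8]=?); scc=(scc[0]=?,scc[1]=?,scc[2]=?,scc[3]=0,scc[4]=?,scc[5]=?,scc[6]=?,scc[7]=?,scc[8]=?)
step 2: low=(low[0]=0,low[1]=?,low[2]=3,low[3]=1,low[4]=?,low[5]=?,low[6]=?,low[7]=?,low[8]=0); scc=(scc[0]=?,scc[1]=?,scc[2]=1,scc[3]=0,scc[4]=?,scc[5]=?,scc[6]=?,scc[7]=?,scc[8]=?)
step 3: low=(low[0]=0,low[1]=?,low[2]=3,low[3]=1,low[4]=?,low[5]=4,low[6]=?,low[7]=?,low[8]=0); scc=(scc[0]=?,scc[1]=?,scc[2]=1,scc[3]=0,scc[4]=?,scc[5]=2,scc[6]=?,scc[7]=?,scc[8]=?)
step 4: low=(low[0]=0,low[1]=?,low[2]=3,low[3]=1,low[4]=?,low[5]=4,low[6]=?,low[7]=?,low[8]=0); scc=(scc[0]=?,scc[1]=?,scc[2]=1,scc[3]=0,scc[4]=?,scc[5]=2,scc[6]=?,scc[7]=?,scc[8]=?)
step 5: low=(low[0]=0,low[1]=?,low[2]=3,low[3]=1,low[4]=?,low[5]=4,low[6]=?,low[7]=?,low[8]=0); scc=(scc[0]=3,scc[1]=?,scc[2]=1,scc[3]=0,scc[4]=?,scc[5]=2,scc[6]=?,scc[7]=?,scc[8]=3)
step 6: low=(low[0]=0,low[1]=5,low[2]=3,low[3]=1,low[4]=?,low[5]=4,low[6]=?,low[7]=?,low[8]=0); scc=(scc[0]=3,scc[1]=4,scc[2]=1,scc[3]=0,scc[4]=?,scc[5]=2,scc[6]=?,scc[7]=?,scc[8]=3)
step 7: low=(low[0]=0,low[1]=5,low[2]=3,low[3]=1,low[4]=6,low[5]=4,low[6]=?,low[7]=?,low[8]=0); scc=(scc[0]=3,scc[1]=4,scc[2]=1,scc[3]=0,scc[4]=5,scc[5]=2,scc[6]=?,scc[7]=?,scc[8]=3)
step 8: low=(low[0]=0,low[1]=5,low[2]=3,low[3]=1,low[4]=6,low[5]=4,low[6]=7,low[7]=?,low[8]=0); scc=(scc[0]=3,scc[1]=4,scc[2]=1,scc[3]=0,scc[4]=5,scc[5]=2,scc[6]=6,scc[7]=?,scc[8]=3)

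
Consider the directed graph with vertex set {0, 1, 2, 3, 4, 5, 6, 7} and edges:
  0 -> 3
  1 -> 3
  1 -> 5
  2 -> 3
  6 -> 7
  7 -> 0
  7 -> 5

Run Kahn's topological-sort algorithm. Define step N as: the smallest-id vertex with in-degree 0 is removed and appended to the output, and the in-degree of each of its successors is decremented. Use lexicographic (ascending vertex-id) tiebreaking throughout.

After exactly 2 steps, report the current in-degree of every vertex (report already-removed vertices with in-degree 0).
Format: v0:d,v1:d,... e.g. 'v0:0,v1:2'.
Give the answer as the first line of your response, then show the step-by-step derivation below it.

v0:1,v1:0,v2:0,v3:1,v4:0,v5:1,v6:0,v7:1

step 1: output 1; order=[1]; indeg=(1,0,0,2,0,1,0,1)
step 2: output 2; order=[1,2]; indeg=(1,0,0,1,0,1,0,1)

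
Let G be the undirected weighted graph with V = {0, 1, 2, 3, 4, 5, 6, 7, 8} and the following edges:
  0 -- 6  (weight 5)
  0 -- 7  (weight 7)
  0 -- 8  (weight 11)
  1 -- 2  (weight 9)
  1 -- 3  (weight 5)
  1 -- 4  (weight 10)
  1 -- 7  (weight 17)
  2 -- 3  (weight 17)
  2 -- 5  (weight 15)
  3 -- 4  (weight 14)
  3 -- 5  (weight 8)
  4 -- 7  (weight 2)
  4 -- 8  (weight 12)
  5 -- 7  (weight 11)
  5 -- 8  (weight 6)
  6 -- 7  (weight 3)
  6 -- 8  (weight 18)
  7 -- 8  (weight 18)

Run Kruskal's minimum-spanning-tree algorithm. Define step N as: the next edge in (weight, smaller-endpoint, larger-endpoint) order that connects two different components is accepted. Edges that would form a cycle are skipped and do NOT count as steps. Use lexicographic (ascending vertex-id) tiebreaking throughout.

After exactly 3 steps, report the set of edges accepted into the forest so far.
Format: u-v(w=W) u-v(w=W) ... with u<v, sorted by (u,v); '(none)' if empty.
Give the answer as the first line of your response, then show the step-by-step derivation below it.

0-6(w=5) 4-7(w=2) 6-7(w=3)

step 1: add edge 4-7 (w=2); MST = {4-7(w=2)}
step 2: add edge 6-7 (w=3); MST = {4-7(w=2) 6-7(w=3)}
step 3: add edge 0-6 (w=5); MST = {0-6(w=5) 4-7(w=2) 6-7(w=3)}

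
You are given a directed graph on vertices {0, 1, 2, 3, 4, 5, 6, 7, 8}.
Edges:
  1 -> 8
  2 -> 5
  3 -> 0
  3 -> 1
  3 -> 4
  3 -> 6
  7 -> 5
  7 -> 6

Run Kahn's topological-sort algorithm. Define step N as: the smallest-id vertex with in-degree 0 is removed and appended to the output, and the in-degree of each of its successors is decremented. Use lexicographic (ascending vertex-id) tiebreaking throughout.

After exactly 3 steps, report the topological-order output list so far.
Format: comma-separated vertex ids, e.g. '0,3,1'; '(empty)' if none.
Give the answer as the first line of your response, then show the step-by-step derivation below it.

2,3,0

step 1: output 2; order=[2]; indeg=(1,1,0,0,1,1,2,0,1)
step 2: output 3; order=[2,3]; indeg=(0,0,0,0,0,1,1,0,1)
step 3: output 0; order=[2,3,0]; indeg=(0,0,0,0,0,1,1,0,1)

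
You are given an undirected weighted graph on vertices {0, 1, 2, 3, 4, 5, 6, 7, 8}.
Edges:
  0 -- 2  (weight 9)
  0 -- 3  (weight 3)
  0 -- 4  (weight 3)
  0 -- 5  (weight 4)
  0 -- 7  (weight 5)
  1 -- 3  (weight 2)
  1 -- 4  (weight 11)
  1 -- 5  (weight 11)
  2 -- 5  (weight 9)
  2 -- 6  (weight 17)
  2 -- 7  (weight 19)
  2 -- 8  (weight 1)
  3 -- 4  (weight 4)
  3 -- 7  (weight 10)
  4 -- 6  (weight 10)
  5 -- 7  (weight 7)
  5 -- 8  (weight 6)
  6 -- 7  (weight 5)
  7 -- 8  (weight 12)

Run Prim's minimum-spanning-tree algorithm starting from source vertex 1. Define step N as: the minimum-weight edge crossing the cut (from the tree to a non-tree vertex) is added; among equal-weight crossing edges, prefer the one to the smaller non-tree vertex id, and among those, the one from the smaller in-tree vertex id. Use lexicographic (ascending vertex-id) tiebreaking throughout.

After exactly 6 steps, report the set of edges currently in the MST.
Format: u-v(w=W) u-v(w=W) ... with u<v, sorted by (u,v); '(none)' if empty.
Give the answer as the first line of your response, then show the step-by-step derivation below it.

0-3(w=3) 0-4(w=3) 0-5(w=4) 0-7(w=5) 1-3(w=2) 6-7(w=5)

step 1: add edge 1-3 (w=2); MST = {1-3(w=2)}
step 2: add edge 0-3 (w=3); MST = {0-3(w=3) 1-3(w=2)}
step 3: add edge 0-4 (w=3); MST = {0-3(w=3) 0-4(w=3) 1-3(w=2)}
step 4: add edge 0-5 (w=4); MST = {0-3(w=3) 0-4(w=3) 0-5(w=4) 1-3(w=2)}
step 5: add edge 0-7 (w=5); MST = {0-3(w=3) 0-4(w=3) 0-5(w=4) 0-7(w=5) 1-3(w=2)}
step 6: add edge 6-7 (w=5); MST = {0-3(w=3) 0-4(w=3) 0-5(w=4) 0-7(w=5) 1-3(w=2) 6-7(w=5)}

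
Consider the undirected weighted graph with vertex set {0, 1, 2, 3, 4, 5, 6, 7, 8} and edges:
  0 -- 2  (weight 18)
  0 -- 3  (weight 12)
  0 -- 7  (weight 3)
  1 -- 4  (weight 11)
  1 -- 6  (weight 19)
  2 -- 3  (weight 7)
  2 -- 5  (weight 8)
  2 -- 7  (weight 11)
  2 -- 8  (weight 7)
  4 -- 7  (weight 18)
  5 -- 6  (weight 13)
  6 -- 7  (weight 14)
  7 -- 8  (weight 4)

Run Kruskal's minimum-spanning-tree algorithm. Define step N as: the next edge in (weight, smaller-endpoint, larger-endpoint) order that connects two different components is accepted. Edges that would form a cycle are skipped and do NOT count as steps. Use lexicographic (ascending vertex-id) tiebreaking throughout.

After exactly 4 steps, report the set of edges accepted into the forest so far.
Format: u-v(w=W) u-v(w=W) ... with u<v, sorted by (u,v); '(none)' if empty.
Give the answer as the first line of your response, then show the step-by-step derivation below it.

0-7(w=3) 2-3(w=7) 2-8(w=7) 7-8(w=4)

step 1: add edge 0-7 (w=3); MST = {0-7(w=3)}
step 2: add edge 7-8 (w=4); MST = {0-7(w=3) 7-8(w=4)}
step 3: add edge 2-3 (w=7); MST = {0-7(w=3) 2-3(w=7) 7-8(w=4)}
step 4: add edge 2-8 (w=7); MST = {0-7(w=3) 2-3(w=7) 2-8(w=7) 7-8(w=4)}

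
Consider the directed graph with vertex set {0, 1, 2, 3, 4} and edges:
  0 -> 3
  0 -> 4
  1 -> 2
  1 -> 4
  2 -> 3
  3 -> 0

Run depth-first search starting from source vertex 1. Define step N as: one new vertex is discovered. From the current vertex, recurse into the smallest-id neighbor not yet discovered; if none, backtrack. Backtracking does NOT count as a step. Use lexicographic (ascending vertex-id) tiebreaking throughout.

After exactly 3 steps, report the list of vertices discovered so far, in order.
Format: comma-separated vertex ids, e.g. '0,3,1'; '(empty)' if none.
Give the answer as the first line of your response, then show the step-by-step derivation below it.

1,2,3

step 1: discover 1; path=1; order=1
step 2: discover 2; path=1>2; order=1,2
step 3: discover 3; path=1>2>3; order=1,2,3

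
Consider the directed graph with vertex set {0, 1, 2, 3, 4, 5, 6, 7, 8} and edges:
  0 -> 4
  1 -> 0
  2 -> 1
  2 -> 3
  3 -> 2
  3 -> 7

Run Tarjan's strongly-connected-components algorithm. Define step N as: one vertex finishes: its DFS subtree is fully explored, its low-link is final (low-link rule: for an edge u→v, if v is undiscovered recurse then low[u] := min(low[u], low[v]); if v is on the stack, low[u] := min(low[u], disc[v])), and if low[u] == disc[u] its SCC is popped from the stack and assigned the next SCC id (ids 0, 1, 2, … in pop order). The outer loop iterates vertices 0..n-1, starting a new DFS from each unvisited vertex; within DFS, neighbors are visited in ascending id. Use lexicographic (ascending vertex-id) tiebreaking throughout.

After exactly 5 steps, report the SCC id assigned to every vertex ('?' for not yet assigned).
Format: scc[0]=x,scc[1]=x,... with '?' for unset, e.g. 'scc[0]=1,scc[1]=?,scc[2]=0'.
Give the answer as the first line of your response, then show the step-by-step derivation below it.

scc[0]=1,scc[1]=2,scc[2]=?,scc[3]=?,scc[4]=0,scc[5]=?,scc[6]=?,scc[7]=3,scc[8]=?

step 1: low=(low[0]=0,low[1]=?,low[2]=?,low[3]=?,low[4]=1,low[5]=?,low[6]=?,low[7]=?,low[8]=?); scc=(scc[0]=?,scc[1]=?,scc[2]=?,scc[3]=?,scc[4]=0,scc[5]=?,scc[6]=?,scc[7]=?,scc[8]=?)
step 2: low=(low[0]=0,low[1]=?,low[2]=?,low[3]=?,low[4]=1,low[5]=?,low[6]=?,low[7]=?,low[8]=?); scc=(scc[0]=1,scc[1]=?,scc[2]=?,scc[3]=?,scc[4]=0,scc[5]=?,scc[6]=?,scc[7]=?,scc[8]=?)
step 3: low=(low[0]=0,low[1]=2,low[2]=?,low[3]=?,low[4]=1,low[5]=?,low[6]=?,low[7]=?,low[8]=?); scc=(scc[0]=1,scc[1]=2,scc[2]=?,scc[3]=?,scc[4]=0,scc[5]=?,scc[6]=?,scc[7]=?,scc[8]=?)
step 4: low=(low[0]=0,low[1]=2,low[2]=3,low[3]=3,low[4]=1,low[5]=?,low[6]=?,low[7]=5,low[8]=?); scc=(scc[0]=1,scc[1]=2,scc[2]=?,scc[3]=?,scc[4]=0,scc[5]=?,scc[6]=?,scc[7]=3,scc[8]=?)
step 5: low=(low[0]=0,low[1]=2,low[2]=3,low[3]=3,low[4]=1,low[5]=?,low[6]=?,low[7]=5,low[8]=?); scc=(scc[0]=1,scc[1]=2,scc[2]=?,scc[3]=?,scc[4]=0,scc[5]=?,scc[6]=?,scc[7]=3,scc[8]=?)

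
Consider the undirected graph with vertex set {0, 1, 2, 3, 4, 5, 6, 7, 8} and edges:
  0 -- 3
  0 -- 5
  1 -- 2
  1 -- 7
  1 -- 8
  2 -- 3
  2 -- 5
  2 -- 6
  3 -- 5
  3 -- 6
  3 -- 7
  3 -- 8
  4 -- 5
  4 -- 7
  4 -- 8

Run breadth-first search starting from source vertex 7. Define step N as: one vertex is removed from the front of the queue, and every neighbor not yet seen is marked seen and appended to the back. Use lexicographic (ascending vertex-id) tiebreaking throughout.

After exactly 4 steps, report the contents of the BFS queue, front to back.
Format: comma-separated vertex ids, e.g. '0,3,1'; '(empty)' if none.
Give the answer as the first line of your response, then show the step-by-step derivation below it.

2,8,0,5,6

step 1: dequeue 7; queue=[1,3,4]; order=7
step 2: dequeue 1; queue=[3,4,2,8]; order=7,1
step 3: dequeue 3; queue=[4,2,8,0,5,6]; order=7,1,3
step 4: dequeue 4; queue=[2,8,0,5,6]; order=7,1,3,4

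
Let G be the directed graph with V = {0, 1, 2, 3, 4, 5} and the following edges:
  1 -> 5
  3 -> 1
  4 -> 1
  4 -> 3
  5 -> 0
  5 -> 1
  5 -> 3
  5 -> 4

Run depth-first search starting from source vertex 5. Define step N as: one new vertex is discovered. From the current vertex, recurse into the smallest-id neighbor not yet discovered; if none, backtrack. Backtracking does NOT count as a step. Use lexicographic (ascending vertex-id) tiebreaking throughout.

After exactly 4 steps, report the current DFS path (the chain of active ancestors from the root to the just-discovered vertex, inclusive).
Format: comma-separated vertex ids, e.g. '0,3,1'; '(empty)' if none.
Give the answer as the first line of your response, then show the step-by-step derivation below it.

5,3

step 1: discover 5; path=5; order=5
step 2: discover 0; path=5>0; order=5,0
step 3: discover 1; path=5>1; order=5,0,1
step 4: discover 3; path=5>3; order=5,0,1,3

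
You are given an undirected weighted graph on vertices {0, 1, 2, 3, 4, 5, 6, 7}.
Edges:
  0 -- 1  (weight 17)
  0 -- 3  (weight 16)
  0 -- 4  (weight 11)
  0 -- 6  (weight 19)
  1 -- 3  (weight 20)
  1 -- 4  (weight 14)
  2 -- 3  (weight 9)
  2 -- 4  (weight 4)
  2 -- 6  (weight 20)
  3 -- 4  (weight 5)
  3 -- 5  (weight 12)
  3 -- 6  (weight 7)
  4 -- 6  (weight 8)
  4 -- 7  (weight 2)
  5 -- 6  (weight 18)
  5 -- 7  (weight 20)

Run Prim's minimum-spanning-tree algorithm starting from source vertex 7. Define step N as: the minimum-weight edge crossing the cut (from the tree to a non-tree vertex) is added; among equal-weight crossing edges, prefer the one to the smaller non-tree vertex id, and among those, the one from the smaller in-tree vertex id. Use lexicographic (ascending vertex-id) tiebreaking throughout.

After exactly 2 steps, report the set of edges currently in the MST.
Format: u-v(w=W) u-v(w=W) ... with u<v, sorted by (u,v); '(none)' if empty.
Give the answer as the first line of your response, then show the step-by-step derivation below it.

2-4(w=4) 4-7(w=2)

step 1: add edge 4-7 (w=2); MST = {4-7(w=2)}
step 2: add edge 2-4 (w=4); MST = {2-4(w=4) 4-7(w=2)}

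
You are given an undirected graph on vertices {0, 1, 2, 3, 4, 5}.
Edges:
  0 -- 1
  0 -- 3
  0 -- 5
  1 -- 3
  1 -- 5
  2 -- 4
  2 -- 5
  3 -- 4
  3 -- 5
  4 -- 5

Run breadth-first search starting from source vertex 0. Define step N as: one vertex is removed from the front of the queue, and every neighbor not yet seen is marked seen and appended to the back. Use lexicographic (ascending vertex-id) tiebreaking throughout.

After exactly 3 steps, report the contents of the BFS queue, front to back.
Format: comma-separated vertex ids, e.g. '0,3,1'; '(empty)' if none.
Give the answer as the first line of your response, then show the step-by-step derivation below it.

5,4

step 1: dequeue 0; queue=[1,3,5]; order=0
step 2: dequeue 1; queue=[3,5]; order=0,1
step 3: dequeue 3; queue=[5,4]; order=0,1,3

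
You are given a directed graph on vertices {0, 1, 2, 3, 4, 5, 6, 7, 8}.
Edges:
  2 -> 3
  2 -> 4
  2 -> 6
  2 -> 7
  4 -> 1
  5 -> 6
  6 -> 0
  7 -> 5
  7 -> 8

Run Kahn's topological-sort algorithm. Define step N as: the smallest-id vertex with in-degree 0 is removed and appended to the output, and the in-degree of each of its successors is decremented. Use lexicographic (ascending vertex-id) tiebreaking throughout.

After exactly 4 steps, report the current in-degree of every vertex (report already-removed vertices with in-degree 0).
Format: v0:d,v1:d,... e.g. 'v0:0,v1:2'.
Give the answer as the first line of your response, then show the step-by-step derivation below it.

v0:1,v1:0,v2:0,v3:0,v4:0,v5:1,v6:1,v7:0,v8:1

step 1: output 2; order=[2]; indeg=(1,1,0,0,0,1,1,0,1)
step 2: output 3; order=[2,3]; indeg=(1,1,0,0,0,1,1,0,1)
step 3: output 4; order=[2,3,4]; indeg=(1,0,0,0,0,1,1,0,1)
step 4: output 1; order=[2,3,4,1]; indeg=(1,0,0,0,0,1,1,0,1)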